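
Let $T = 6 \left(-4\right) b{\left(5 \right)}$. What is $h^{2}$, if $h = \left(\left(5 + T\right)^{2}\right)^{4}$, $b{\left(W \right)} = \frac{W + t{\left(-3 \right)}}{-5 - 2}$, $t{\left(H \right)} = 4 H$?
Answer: $288441413567621167681$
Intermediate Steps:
$b{\left(W \right)} = \frac{12}{7} - \frac{W}{7}$ ($b{\left(W \right)} = \frac{W + 4 \left(-3\right)}{-5 - 2} = \frac{W - 12}{-7} = \left(-12 + W\right) \left(- \frac{1}{7}\right) = \frac{12}{7} - \frac{W}{7}$)
$T = -24$ ($T = 6 \left(-4\right) \left(\frac{12}{7} - \frac{5}{7}\right) = - 24 \left(\frac{12}{7} - \frac{5}{7}\right) = \left(-24\right) 1 = -24$)
$h = 16983563041$ ($h = \left(\left(5 - 24\right)^{2}\right)^{4} = \left(\left(-19\right)^{2}\right)^{4} = 361^{4} = 16983563041$)
$h^{2} = 16983563041^{2} = 288441413567621167681$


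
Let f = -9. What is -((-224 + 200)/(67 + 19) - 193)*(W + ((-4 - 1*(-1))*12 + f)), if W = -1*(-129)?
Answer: 698124/43 ≈ 16235.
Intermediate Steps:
W = 129
-((-224 + 200)/(67 + 19) - 193)*(W + ((-4 - 1*(-1))*12 + f)) = -((-224 + 200)/(67 + 19) - 193)*(129 + ((-4 - 1*(-1))*12 - 9)) = -(-24/86 - 193)*(129 + ((-4 + 1)*12 - 9)) = -(-24*1/86 - 193)*(129 + (-3*12 - 9)) = -(-12/43 - 193)*(129 + (-36 - 9)) = -(-8311)*(129 - 45)/43 = -(-8311)*84/43 = -1*(-698124/43) = 698124/43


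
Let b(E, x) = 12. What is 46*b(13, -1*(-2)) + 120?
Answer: 672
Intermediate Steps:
46*b(13, -1*(-2)) + 120 = 46*12 + 120 = 552 + 120 = 672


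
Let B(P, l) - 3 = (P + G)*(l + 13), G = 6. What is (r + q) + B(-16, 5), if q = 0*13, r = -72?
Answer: -249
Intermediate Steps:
B(P, l) = 3 + (6 + P)*(13 + l) (B(P, l) = 3 + (P + 6)*(l + 13) = 3 + (6 + P)*(13 + l))
q = 0
(r + q) + B(-16, 5) = (-72 + 0) + (81 + 6*5 + 13*(-16) - 16*5) = -72 + (81 + 30 - 208 - 80) = -72 - 177 = -249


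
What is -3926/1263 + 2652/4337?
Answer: -13677586/5477631 ≈ -2.4970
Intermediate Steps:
-3926/1263 + 2652/4337 = -13677586/5477631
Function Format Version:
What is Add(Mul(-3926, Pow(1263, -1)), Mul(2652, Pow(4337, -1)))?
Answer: Rational(-13677586, 5477631) ≈ -2.4970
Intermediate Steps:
Add(Mul(-3926, Pow(1263, -1)), Mul(2652, Pow(4337, -1))) = Add(Mul(-3926, Rational(1, 1263)), Mul(2652, Rational(1, 4337))) = Add(Rational(-3926, 1263), Rational(2652, 4337)) = Rational(-13677586, 5477631)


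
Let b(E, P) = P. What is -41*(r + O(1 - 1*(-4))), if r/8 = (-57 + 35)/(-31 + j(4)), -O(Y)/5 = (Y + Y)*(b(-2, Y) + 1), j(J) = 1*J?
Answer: 324884/27 ≈ 12033.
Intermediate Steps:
j(J) = J
O(Y) = -10*Y*(1 + Y) (O(Y) = -5*(Y + Y)*(Y + 1) = -5*2*Y*(1 + Y) = -10*Y*(1 + Y))
r = 176/27 (r = 8*((-57 + 35)/(-31 + 4)) = 8*(-22/(-27)) = 8*(-22*(-1/27)) = 8*(22/27) = 176/27 ≈ 6.5185)
-41*(r + O(1 - 1*(-4))) = -41*(176/27 - 10*(1 - 1*(-4))*(1 + (1 - 1*(-4)))) = -41*(176/27 - 10*(1 + 4)*(1 + (1 + 4))) = -41*(176/27 - 10*5*(1 + 5)) = -41*(176/27 - 10*5*6) = -41*(176/27 - 300) = -41*(-7924/27) = 324884/27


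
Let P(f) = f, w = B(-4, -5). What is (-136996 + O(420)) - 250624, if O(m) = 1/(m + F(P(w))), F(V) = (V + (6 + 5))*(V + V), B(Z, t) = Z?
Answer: -141093679/364 ≈ -3.8762e+5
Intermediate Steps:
w = -4
F(V) = 2*V*(11 + V) (F(V) = (V + 11)*(2*V) = (11 + V)*(2*V) = 2*V*(11 + V))
O(m) = 1/(-56 + m) (O(m) = 1/(m + 2*(-4)*(11 - 4)) = 1/(m + 2*(-4)*7) = 1/(m - 56) = 1/(-56 + m))
(-136996 + O(420)) - 250624 = (-136996 + 1/(-56 + 420)) - 250624 = (-136996 + 1/364) - 250624 = -49866543/364 - 250624 = -141093679/364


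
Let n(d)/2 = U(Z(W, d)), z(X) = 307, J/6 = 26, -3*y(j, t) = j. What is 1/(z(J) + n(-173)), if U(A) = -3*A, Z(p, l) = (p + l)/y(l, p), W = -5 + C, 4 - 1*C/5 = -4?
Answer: 173/55595 ≈ 0.0031118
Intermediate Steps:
C = 40 (C = 20 - 5*(-4) = 20 + 20 = 40)
y(j, t) = -j/3
J = 156 (J = 6*26 = 156)
W = 35 (W = -5 + 40 = 35)
Z(p, l) = -3*(l + p)/l (Z(p, l) = (p + l)/((-l/3)) = (l + p)*(-3/l) = -3*(l + p)/l)
n(d) = 18 + 630/d (n(d) = 2*(-3*(-3 - 3*35/d)) = 2*(-3*(-3 - 105/d)) = 2*(9 + 315/d) = 18 + 630/d)
1/(z(J) + n(-173)) = 1/(307 + (18 + 630/(-173))) = 1/(307 + (18 + 630*(-1/173))) = 1/(307 + (18 - 630/173)) = 1/(307 + 2484/173) = 1/(55595/173) = 173/55595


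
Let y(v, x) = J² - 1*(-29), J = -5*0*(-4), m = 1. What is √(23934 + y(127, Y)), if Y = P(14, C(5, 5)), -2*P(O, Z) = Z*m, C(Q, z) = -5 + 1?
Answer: √23963 ≈ 154.80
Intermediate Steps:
J = 0 (J = 0*(-4) = 0)
C(Q, z) = -4
P(O, Z) = -Z/2
Y = 2 (Y = -½*(-4) = 2)
y(v, x) = 29 (y(v, x) = 0² - 1*(-29) = 0 + 29 = 29)
√(23934 + y(127, Y)) = √(23934 + 29) = √23963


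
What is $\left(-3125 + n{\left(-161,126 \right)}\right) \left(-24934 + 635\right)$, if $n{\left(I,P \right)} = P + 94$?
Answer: $70588595$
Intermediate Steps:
$n{\left(I,P \right)} = 94 + P$
$\left(-3125 + n{\left(-161,126 \right)}\right) \left(-24934 + 635\right) = \left(-3125 + \left(94 + 126\right)\right) \left(-24934 + 635\right) = \left(-3125 + 220\right) \left(-24299\right) = \left(-2905\right) \left(-24299\right) = 70588595$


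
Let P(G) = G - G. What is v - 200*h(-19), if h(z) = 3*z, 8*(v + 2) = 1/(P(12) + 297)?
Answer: 27081649/2376 ≈ 11398.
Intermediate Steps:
P(G) = 0
v = -4751/2376 (v = -2 + 1/(8*(0 + 297)) = -2 + (⅛)/297 = -2 + (⅛)*(1/297) = -2 + 1/2376 = -4751/2376 ≈ -1.9996)
v - 200*h(-19) = -4751/2376 - 600*(-19) = -4751/2376 - 200*(-57) = -4751/2376 + 11400 = 27081649/2376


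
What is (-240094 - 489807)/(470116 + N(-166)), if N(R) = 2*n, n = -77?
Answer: -729901/469962 ≈ -1.5531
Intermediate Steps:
N(R) = -154 (N(R) = 2*(-77) = -154)
(-240094 - 489807)/(470116 + N(-166)) = (-240094 - 489807)/(470116 - 154) = -729901/469962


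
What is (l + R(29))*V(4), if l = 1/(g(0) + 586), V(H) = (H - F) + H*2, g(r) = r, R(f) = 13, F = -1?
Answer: 99047/586 ≈ 169.02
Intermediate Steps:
V(H) = 1 + 3*H (V(H) = (H - 1*(-1)) + H*2 = (H + 1) + 2*H = (1 + H) + 2*H = 1 + 3*H)
l = 1/586 (l = 1/(0 + 586) = 1/586 ≈ 0.0017065)
(l + R(29))*V(4) = (1/586 + 13)*(1 + 3*4) = 7619*(1 + 12)/586 = (7619/586)*13 = 99047/586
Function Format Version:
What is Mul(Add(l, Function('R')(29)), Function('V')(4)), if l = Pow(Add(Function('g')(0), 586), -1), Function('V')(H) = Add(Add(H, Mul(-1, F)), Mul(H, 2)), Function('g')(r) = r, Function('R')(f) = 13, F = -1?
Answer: Rational(99047, 586) ≈ 169.02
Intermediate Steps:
Function('V')(H) = Add(1, Mul(3, H)) (Function('V')(H) = Add(Add(H, Mul(-1, -1)), Mul(H, 2)) = Add(Add(H, 1), Mul(2, H)) = Add(Add(1, H), Mul(2, H)) = Add(1, Mul(3, H)))
l = Rational(1, 586) (l = Pow(Add(0, 586), -1) = Pow(586, -1) = Rational(1, 586) ≈ 0.0017065)
Mul(Add(l, Function('R')(29)), Function('V')(4)) = Mul(Add(Rational(1, 586), 13), Add(1, Mul(3, 4))) = Mul(Rational(7619, 586), Add(1, 12)) = Mul(Rational(7619, 586), 13) = Rational(99047, 586)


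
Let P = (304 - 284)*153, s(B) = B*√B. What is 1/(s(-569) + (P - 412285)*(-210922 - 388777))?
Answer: 245411823275/60226963003160015945634 + 569*I*√569/60226963003160015945634 ≈ 4.0748e-12 + 2.2536e-19*I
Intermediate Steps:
s(B) = B^(3/2)
P = 3060 (P = 20*153 = 3060)
1/(s(-569) + (P - 412285)*(-210922 - 388777)) = 1/((-569)^(3/2) + (3060 - 412285)*(-210922 - 388777)) = 1/(-569*I*√569 - 409225*(-599699)) = 1/(-569*I*√569 + 245411823275) = 1/(245411823275 - 569*I*√569)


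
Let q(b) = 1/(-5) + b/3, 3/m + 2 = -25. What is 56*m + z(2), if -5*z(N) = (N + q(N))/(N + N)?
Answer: -5711/900 ≈ -6.3456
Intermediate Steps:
m = -⅑ (m = 3/(-2 - 25) = 3/(-27) = 3*(-1/27) = -⅑ ≈ -0.11111)
q(b) = -⅕ + b/3 (q(b) = 1*(-⅕) + b*(⅓) = -⅕ + b/3)
z(N) = -(-⅕ + 4*N/3)/(10*N) (z(N) = -(N + (-⅕ + N/3))/(5*(N + N)) = -(-⅕ + 4*N/3)/(5*(2*N)) = -(-⅕ + 4*N/3)*1/(2*N)/5 = -(-⅕ + 4*N/3)/(10*N))
56*m + z(2) = 56*(-⅑) + (1/150)*(3 - 20*2)/2 = -56/9 + (1/150)*(½)*(3 - 40) = -56/9 + (1/150)*(½)*(-37) = -56/9 - 37/300 = -5711/900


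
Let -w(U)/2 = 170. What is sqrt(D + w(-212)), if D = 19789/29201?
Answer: I*sqrt(289339597751)/29201 ≈ 18.421*I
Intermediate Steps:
w(U) = -340 (w(U) = -2*170 = -340)
D = 19789/29201 (D = 19789*(1/29201) = 19789/29201 ≈ 0.67768)
sqrt(D + w(-212)) = sqrt(19789/29201 - 340) = sqrt(-9908551/29201) = I*sqrt(289339597751)/29201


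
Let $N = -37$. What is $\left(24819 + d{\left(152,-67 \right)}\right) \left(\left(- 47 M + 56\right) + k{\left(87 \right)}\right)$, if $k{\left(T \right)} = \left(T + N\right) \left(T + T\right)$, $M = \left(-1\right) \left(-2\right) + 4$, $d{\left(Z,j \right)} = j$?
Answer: $209748448$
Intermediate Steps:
$M = 6$ ($M = 2 + 4 = 6$)
$k{\left(T \right)} = 2 T \left(-37 + T\right)$ ($k{\left(T \right)} = \left(T - 37\right) \left(T + T\right) = \left(-37 + T\right) 2 T = 2 T \left(-37 + T\right)$)
$\left(24819 + d{\left(152,-67 \right)}\right) \left(\left(- 47 M + 56\right) + k{\left(87 \right)}\right) = \left(24819 - 67\right) \left(\left(\left(-47\right) 6 + 56\right) + 2 \cdot 87 \left(-37 + 87\right)\right) = 24752 \left(\left(-282 + 56\right) + 2 \cdot 87 \cdot 50\right) = 24752 \left(-226 + 8700\right) = 24752 \cdot 8474 = 209748448$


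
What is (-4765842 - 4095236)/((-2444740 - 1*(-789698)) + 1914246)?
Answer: -4430539/129602 ≈ -34.186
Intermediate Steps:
(-4765842 - 4095236)/((-2444740 - 1*(-789698)) + 1914246) = -8861078/((-2444740 + 789698) + 1914246) = -8861078/(-1655042 + 1914246) = -8861078/259204 = -8861078*1/259204 = -4430539/129602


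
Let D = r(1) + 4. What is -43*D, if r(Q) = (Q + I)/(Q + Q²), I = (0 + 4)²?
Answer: -1075/2 ≈ -537.50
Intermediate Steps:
I = 16 (I = 4² = 16)
r(Q) = (16 + Q)/(Q + Q²) (r(Q) = (Q + 16)/(Q + Q²) = (16 + Q)/(Q + Q²))
D = 25/2 (D = (16 + 1)/(1*(1 + 1)) + 4 = 1*17/2 + 4 = 1*(½)*17 + 4 = 17/2 + 4 = 25/2 ≈ 12.500)
-43*D = -43*25/2 = -1075/2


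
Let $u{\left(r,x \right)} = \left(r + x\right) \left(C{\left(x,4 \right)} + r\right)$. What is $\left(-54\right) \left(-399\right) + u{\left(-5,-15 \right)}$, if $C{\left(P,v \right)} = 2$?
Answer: $21606$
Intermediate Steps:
$u{\left(r,x \right)} = \left(2 + r\right) \left(r + x\right)$ ($u{\left(r,x \right)} = \left(r + x\right) \left(2 + r\right) = \left(2 + r\right) \left(r + x\right)$)
$\left(-54\right) \left(-399\right) + u{\left(-5,-15 \right)} = \left(-54\right) \left(-399\right) + \left(\left(-5\right)^{2} + 2 \left(-5\right) + 2 \left(-15\right) - -75\right) = 21546 + \left(25 - 10 - 30 + 75\right) = 21546 + 60 = 21606$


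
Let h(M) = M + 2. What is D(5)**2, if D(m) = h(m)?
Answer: 49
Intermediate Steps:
h(M) = 2 + M
D(m) = 2 + m
D(5)**2 = (2 + 5)**2 = 7**2 = 49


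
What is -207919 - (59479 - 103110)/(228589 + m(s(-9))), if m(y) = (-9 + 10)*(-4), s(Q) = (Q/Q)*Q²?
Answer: -6789588712/32655 ≈ -2.0792e+5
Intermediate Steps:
s(Q) = Q² (s(Q) = 1*Q² = Q²)
m(y) = -4 (m(y) = 1*(-4) = -4)
-207919 - (59479 - 103110)/(228589 + m(s(-9))) = -207919 - (59479 - 103110)/(228589 - 4) = -207919 - (-43631)/228585 = -207919 - 1*(-6233/32655) = -207919 + 6233/32655 = -6789588712/32655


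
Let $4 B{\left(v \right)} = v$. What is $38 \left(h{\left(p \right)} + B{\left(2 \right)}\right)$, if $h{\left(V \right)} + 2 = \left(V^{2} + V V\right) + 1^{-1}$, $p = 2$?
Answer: $285$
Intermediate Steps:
$B{\left(v \right)} = \frac{v}{4}$
$h{\left(V \right)} = -1 + 2 V^{2}$ ($h{\left(V \right)} = -2 + \left(\left(V^{2} + V V\right) + 1^{-1}\right) = -2 + \left(\left(V^{2} + V^{2}\right) + 1\right) = -2 + \left(2 V^{2} + 1\right) = -2 + \left(1 + 2 V^{2}\right) = -1 + 2 V^{2}$)
$38 \left(h{\left(p \right)} + B{\left(2 \right)}\right) = 38 \left(\left(-1 + 2 \cdot 2^{2}\right) + \frac{1}{4} \cdot 2\right) = 38 \left(\left(-1 + 2 \cdot 4\right) + \frac{1}{2}\right) = 38 \left(\left(-1 + 8\right) + \frac{1}{2}\right) = 38 \left(7 + \frac{1}{2}\right) = 38 \cdot \frac{15}{2} = 285$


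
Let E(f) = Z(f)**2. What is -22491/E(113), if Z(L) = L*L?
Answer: -22491/163047361 ≈ -0.00013794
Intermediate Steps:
Z(L) = L**2
E(f) = f**4 (E(f) = (f**2)**2 = f**4)
-22491/E(113) = -22491/(113**4) = -22491/163047361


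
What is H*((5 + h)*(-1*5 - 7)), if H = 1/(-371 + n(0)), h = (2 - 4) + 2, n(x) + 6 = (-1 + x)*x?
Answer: 60/377 ≈ 0.15915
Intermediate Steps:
n(x) = -6 + x*(-1 + x) (n(x) = -6 + (-1 + x)*x = -6 + x*(-1 + x))
h = 0 (h = -2 + 2 = 0)
H = -1/377 (H = 1/(-371 + (-6 + 0² - 1*0)) = 1/(-371 + (-6 + 0 + 0)) = 1/(-371 - 6) = 1/(-377) = -1/377 ≈ -0.0026525)
H*((5 + h)*(-1*5 - 7)) = -(5 + 0)*(-1*5 - 7)/377 = -5*(-5 - 7)/377 = -5*(-12)/377 = -1/377*(-60) = 60/377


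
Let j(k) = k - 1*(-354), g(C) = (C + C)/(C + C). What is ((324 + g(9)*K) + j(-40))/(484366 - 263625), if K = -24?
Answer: 614/220741 ≈ 0.0027815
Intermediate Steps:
g(C) = 1 (g(C) = (2*C)/((2*C)) = (2*C)*(1/(2*C)) = 1)
j(k) = 354 + k (j(k) = k + 354 = 354 + k)
((324 + g(9)*K) + j(-40))/(484366 - 263625) = ((324 + 1*(-24)) + (354 - 40))/(484366 - 263625) = ((324 - 24) + 314)/220741 = (300 + 314)*(1/220741) = 614*(1/220741) = 614/220741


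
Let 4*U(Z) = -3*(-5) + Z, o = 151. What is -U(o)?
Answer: -83/2 ≈ -41.500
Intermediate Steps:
U(Z) = 15/4 + Z/4 (U(Z) = (-3*(-5) + Z)/4 = (15 + Z)/4 = 15/4 + Z/4)
-U(o) = -(15/4 + (¼)*151) = -(15/4 + 151/4) = -1*83/2 = -83/2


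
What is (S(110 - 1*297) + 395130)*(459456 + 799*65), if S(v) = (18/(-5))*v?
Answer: 1012050971256/5 ≈ 2.0241e+11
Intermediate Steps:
S(v) = -18*v/5 (S(v) = (18*(-⅕))*v = -18*v/5)
(S(110 - 1*297) + 395130)*(459456 + 799*65) = (-18*(110 - 1*297)/5 + 395130)*(459456 + 799*65) = (-18*(110 - 297)/5 + 395130)*(459456 + 51935) = (-18/5*(-187) + 395130)*511391 = (3366/5 + 395130)*511391 = (1979016/5)*511391 = 1012050971256/5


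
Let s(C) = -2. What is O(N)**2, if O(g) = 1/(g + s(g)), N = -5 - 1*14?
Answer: 1/441 ≈ 0.0022676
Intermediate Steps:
N = -19 (N = -5 - 14 = -19)
O(g) = 1/(-2 + g) (O(g) = 1/(g - 2) = 1/(-2 + g))
O(N)**2 = (1/(-2 - 19))**2 = (1/(-21))**2 = (-1/21)**2 = 1/441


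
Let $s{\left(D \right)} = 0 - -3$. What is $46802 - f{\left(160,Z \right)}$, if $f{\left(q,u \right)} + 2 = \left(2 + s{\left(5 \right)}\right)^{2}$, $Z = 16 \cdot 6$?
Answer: $46779$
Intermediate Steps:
$Z = 96$
$s{\left(D \right)} = 3$ ($s{\left(D \right)} = 0 + 3 = 3$)
$f{\left(q,u \right)} = 23$ ($f{\left(q,u \right)} = -2 + \left(2 + 3\right)^{2} = -2 + 5^{2} = -2 + 25 = 23$)
$46802 - f{\left(160,Z \right)} = 46802 - 23 = 46779$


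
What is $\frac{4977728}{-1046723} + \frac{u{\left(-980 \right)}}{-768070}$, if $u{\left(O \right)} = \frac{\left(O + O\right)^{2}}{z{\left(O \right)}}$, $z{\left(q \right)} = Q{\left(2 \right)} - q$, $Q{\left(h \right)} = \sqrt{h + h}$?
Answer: $- \frac{187922312611376}{39474265849351} \approx -4.7606$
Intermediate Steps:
$Q{\left(h \right)} = \sqrt{2} \sqrt{h}$ ($Q{\left(h \right)} = \sqrt{2 h} = \sqrt{2} \sqrt{h}$)
$z{\left(q \right)} = 2 - q$ ($z{\left(q \right)} = \sqrt{2} \sqrt{2} - q = 2 - q$)
$u{\left(O \right)} = \frac{4 O^{2}}{2 - O}$ ($u{\left(O \right)} = \frac{\left(O + O\right)^{2}}{2 - O} = \frac{\left(2 O\right)^{2}}{2 - O} = \frac{4 O^{2}}{2 - O}$)
$\frac{4977728}{-1046723} + \frac{u{\left(-980 \right)}}{-768070} = \frac{4977728}{-1046723} + \frac{\left(-4\right) \left(-980\right)^{2} \frac{1}{-2 - 980}}{-768070} = 4977728 \left(- \frac{1}{1046723}\right) + \left(-4\right) 960400 \frac{1}{-982} \left(- \frac{1}{768070}\right) = - \frac{4977728}{1046723} + \left(-4\right) 960400 \left(- \frac{1}{982}\right) \left(- \frac{1}{768070}\right) = - \frac{4977728}{1046723} + \frac{1920800}{491} \left(- \frac{1}{768070}\right) = - \frac{4977728}{1046723} - \frac{192080}{37712237} = - \frac{187922312611376}{39474265849351}$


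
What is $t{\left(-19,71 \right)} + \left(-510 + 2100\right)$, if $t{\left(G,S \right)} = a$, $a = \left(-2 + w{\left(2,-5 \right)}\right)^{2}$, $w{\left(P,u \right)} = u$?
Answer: $1639$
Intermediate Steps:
$a = 49$ ($a = \left(-2 - 5\right)^{2} = \left(-7\right)^{2} = 49$)
$t{\left(G,S \right)} = 49$
$t{\left(-19,71 \right)} + \left(-510 + 2100\right) = 49 + \left(-510 + 2100\right) = 49 + 1590 = 1639$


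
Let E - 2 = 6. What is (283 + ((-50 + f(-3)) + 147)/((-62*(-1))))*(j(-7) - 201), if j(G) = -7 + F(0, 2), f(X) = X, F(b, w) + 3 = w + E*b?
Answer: -1843380/31 ≈ -59464.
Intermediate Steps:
E = 8 (E = 2 + 6 = 8)
F(b, w) = -3 + w + 8*b (F(b, w) = -3 + (w + 8*b) = -3 + w + 8*b)
j(G) = -8 (j(G) = -7 + (-3 + 2 + 8*0) = -7 + (-3 + 2 + 0) = -7 - 1 = -8)
(283 + ((-50 + f(-3)) + 147)/((-62*(-1))))*(j(-7) - 201) = (283 + ((-50 - 3) + 147)/((-62*(-1))))*(-8 - 201) = (283 + (-53 + 147)/62)*(-209) = (283 + 94*(1/62))*(-209) = (283 + 47/31)*(-209) = (8820/31)*(-209) = -1843380/31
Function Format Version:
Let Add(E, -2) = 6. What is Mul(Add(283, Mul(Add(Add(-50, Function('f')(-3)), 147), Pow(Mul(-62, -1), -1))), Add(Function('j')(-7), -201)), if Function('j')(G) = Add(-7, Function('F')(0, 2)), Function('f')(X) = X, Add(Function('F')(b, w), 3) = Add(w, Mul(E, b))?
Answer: Rational(-1843380, 31) ≈ -59464.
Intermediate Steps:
E = 8 (E = Add(2, 6) = 8)
Function('F')(b, w) = Add(-3, w, Mul(8, b)) (Function('F')(b, w) = Add(-3, Add(w, Mul(8, b))) = Add(-3, w, Mul(8, b)))
Function('j')(G) = -8 (Function('j')(G) = Add(-7, Add(-3, 2, Mul(8, 0))) = Add(-7, Add(-3, 2, 0)) = Add(-7, -1) = -8)
Mul(Add(283, Mul(Add(Add(-50, Function('f')(-3)), 147), Pow(Mul(-62, -1), -1))), Add(Function('j')(-7), -201)) = Mul(Add(283, Mul(Add(Add(-50, -3), 147), Pow(Mul(-62, -1), -1))), Add(-8, -201)) = Mul(Add(283, Mul(Add(-53, 147), Pow(62, -1))), -209) = Mul(Add(283, Mul(94, Rational(1, 62))), -209) = Mul(Add(283, Rational(47, 31)), -209) = Mul(Rational(8820, 31), -209) = Rational(-1843380, 31)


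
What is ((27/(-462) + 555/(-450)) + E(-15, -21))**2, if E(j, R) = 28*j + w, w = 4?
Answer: 232297008784/1334025 ≈ 1.7413e+5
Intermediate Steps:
E(j, R) = 4 + 28*j (E(j, R) = 28*j + 4 = 4 + 28*j)
((27/(-462) + 555/(-450)) + E(-15, -21))**2 = ((27/(-462) + 555/(-450)) + (4 + 28*(-15)))**2 = ((27*(-1/462) + 555*(-1/450)) + (4 - 420))**2 = ((-9/154 - 37/30) - 416)**2 = (-1492/1155 - 416)**2 = (-481972/1155)**2 = 232297008784/1334025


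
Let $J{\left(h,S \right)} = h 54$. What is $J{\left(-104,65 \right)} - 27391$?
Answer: $-33007$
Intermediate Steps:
$J{\left(h,S \right)} = 54 h$
$J{\left(-104,65 \right)} - 27391 = 54 \left(-104\right) - 27391 = -5616 - 27391 = -33007$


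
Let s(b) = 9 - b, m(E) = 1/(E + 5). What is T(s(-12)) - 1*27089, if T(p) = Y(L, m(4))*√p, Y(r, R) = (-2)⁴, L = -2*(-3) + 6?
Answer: -27089 + 16*√21 ≈ -27016.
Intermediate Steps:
m(E) = 1/(5 + E)
L = 12 (L = 6 + 6 = 12)
Y(r, R) = 16
T(p) = 16*√p
T(s(-12)) - 1*27089 = 16*√(9 - 1*(-12)) - 1*27089 = 16*√(9 + 12) - 27089 = 16*√21 - 27089 = -27089 + 16*√21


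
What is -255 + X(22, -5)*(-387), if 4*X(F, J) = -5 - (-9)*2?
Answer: -6051/4 ≈ -1512.8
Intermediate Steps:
X(F, J) = 13/4 (X(F, J) = (-5 - (-9)*2)/4 = (-5 - 3*(-6))/4 = (-5 + 18)/4 = (¼)*13 = 13/4)
-255 + X(22, -5)*(-387) = -255 + (13/4)*(-387) = -255 - 5031/4 = -6051/4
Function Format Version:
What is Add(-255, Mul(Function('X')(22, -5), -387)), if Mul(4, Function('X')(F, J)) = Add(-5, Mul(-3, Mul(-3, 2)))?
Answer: Rational(-6051, 4) ≈ -1512.8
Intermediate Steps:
Function('X')(F, J) = Rational(13, 4) (Function('X')(F, J) = Mul(Rational(1, 4), Add(-5, Mul(-3, Mul(-3, 2)))) = Mul(Rational(1, 4), Add(-5, Mul(-3, -6))) = Mul(Rational(1, 4), Add(-5, 18)) = Mul(Rational(1, 4), 13) = Rational(13, 4))
Add(-255, Mul(Function('X')(22, -5), -387)) = Add(-255, Mul(Rational(13, 4), -387)) = Add(-255, Rational(-5031, 4)) = Rational(-6051, 4)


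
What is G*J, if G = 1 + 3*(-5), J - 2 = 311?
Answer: -4382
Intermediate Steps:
J = 313 (J = 2 + 311 = 313)
G = -14 (G = 1 - 15 = -14)
G*J = -14*313 = -4382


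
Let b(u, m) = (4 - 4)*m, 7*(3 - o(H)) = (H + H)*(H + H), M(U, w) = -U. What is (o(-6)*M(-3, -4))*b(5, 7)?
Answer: 0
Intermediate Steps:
o(H) = 3 - 4*H**2/7 (o(H) = 3 - (H + H)*(H + H)/7 = 3 - 2*H*2*H/7 = 3 - 4*H**2/7)
b(u, m) = 0 (b(u, m) = 0*m = 0)
(o(-6)*M(-3, -4))*b(5, 7) = ((3 - 4/7*(-6)**2)*(-1*(-3)))*0 = ((3 - 4/7*36)*3)*0 = ((3 - 144/7)*3)*0 = -123/7*3*0 = -369/7*0 = 0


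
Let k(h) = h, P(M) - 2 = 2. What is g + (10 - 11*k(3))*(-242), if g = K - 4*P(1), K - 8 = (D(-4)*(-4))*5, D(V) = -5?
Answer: 5658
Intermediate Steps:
P(M) = 4 (P(M) = 2 + 2 = 4)
K = 108 (K = 8 - 5*(-4)*5 = 8 + 20*5 = 8 + 100 = 108)
g = 92 (g = 108 - 4*4 = 108 - 16 = 92)
g + (10 - 11*k(3))*(-242) = 92 + (10 - 11*3)*(-242) = 92 + (10 - 33)*(-242) = 92 - 23*(-242) = 92 + 5566 = 5658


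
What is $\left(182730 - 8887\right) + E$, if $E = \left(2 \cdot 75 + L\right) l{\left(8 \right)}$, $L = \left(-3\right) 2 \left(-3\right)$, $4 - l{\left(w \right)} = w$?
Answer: $173171$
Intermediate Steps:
$l{\left(w \right)} = 4 - w$
$L = 18$ ($L = \left(-6\right) \left(-3\right) = 18$)
$E = -672$ ($E = \left(2 \cdot 75 + 18\right) \left(4 - 8\right) = \left(150 + 18\right) \left(4 - 8\right) = 168 \left(-4\right) = -672$)
$\left(182730 - 8887\right) + E = \left(182730 - 8887\right) - 672 = 173843 - 672 = 173171$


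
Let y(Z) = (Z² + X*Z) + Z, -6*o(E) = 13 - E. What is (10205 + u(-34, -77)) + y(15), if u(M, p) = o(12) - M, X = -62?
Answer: 57293/6 ≈ 9548.8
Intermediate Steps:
o(E) = -13/6 + E/6 (o(E) = -(13 - E)/6 = -13/6 + E/6)
u(M, p) = -⅙ - M (u(M, p) = (-13/6 + (⅙)*12) - M = (-13/6 + 2) - M = -⅙ - M)
y(Z) = Z² - 61*Z (y(Z) = (Z² - 62*Z) + Z = Z² - 61*Z)
(10205 + u(-34, -77)) + y(15) = (10205 + (-⅙ - 1*(-34))) + 15*(-61 + 15) = (10205 + (-⅙ + 34)) + 15*(-46) = (10205 + 203/6) - 690 = 61433/6 - 690 = 57293/6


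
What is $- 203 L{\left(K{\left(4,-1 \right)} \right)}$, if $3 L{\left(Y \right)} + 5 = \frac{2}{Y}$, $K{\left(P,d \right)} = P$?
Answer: $\frac{609}{2} \approx 304.5$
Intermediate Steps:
$L{\left(Y \right)} = - \frac{5}{3} + \frac{2}{3 Y}$ ($L{\left(Y \right)} = - \frac{5}{3} + \frac{2 \frac{1}{Y}}{3} = - \frac{5}{3} + \frac{2}{3 Y}$)
$- 203 L{\left(K{\left(4,-1 \right)} \right)} = - 203 \frac{2 - 20}{3 \cdot 4} = - 203 \cdot \frac{1}{3} \cdot \frac{1}{4} \left(2 - 20\right) = - 203 \cdot \frac{1}{3} \cdot \frac{1}{4} \left(-18\right) = \left(-203\right) \left(- \frac{3}{2}\right) = \frac{609}{2}$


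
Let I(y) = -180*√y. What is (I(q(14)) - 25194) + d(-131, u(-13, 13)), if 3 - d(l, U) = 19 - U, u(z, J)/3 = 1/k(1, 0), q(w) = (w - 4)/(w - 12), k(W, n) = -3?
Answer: -25211 - 180*√5 ≈ -25614.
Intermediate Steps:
q(w) = (-4 + w)/(-12 + w)
u(z, J) = -1 (u(z, J) = 3/(-3) = 3*(-⅓) = -1)
d(l, U) = -16 + U (d(l, U) = 3 - (19 - U) = 3 + (-19 + U) = -16 + U)
(I(q(14)) - 25194) + d(-131, u(-13, 13)) = (-180*√(-4 + 14)/√(-12 + 14) - 25194) + (-16 - 1) = (-180*√5 - 25194) - 17 = (-25194 - 180*√5) - 17 = -25211 - 180*√5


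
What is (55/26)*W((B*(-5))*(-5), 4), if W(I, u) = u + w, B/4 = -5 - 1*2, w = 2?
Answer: 165/13 ≈ 12.692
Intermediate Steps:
B = -28 (B = 4*(-5 - 1*2) = 4*(-5 - 2) = 4*(-7) = -28)
W(I, u) = 2 + u (W(I, u) = u + 2 = 2 + u)
(55/26)*W((B*(-5))*(-5), 4) = (55/26)*(2 + 4) = (55*(1/26))*6 = (55/26)*6 = 165/13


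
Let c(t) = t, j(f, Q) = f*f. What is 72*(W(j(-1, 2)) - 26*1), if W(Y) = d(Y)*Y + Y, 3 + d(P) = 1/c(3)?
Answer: -1992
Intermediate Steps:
j(f, Q) = f²
d(P) = -8/3 (d(P) = -3 + 1/3 = -3 + ⅓ = -8/3)
W(Y) = -5*Y/3 (W(Y) = -8*Y/3 + Y = -5*Y/3)
72*(W(j(-1, 2)) - 26*1) = 72*(-5/3*(-1)² - 26*1) = 72*(-5/3*1 - 26) = 72*(-5/3 - 26) = 72*(-83/3) = -1992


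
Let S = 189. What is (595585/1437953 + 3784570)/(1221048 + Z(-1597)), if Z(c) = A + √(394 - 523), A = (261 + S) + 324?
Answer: 2216399110403902830/715548899276034263 - 1814011460265*I*√129/715548899276034263 ≈ 3.0975 - 2.8794e-5*I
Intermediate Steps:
A = 774 (A = (261 + 189) + 324 = 450 + 324 = 774)
Z(c) = 774 + I*√129 (Z(c) = 774 + √(394 - 523) = 774 + √(-129) = 774 + I*√129)
(595585/1437953 + 3784570)/(1221048 + Z(-1597)) = (595585/1437953 + 3784570)/(1221048 + (774 + I*√129)) = (595585*(1/1437953) + 3784570)/(1221822 + I*√129) = (595585/1437953 + 3784570)/(1221822 + I*√129) = 5442034380795/(1437953*(1221822 + I*√129))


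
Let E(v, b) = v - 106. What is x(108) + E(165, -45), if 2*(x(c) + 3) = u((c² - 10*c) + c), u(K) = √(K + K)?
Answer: 56 + 9*√66 ≈ 129.12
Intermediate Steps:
E(v, b) = -106 + v
u(K) = √2*√K (u(K) = √(2*K) = √2*√K)
x(c) = -3 + √2*√(c² - 9*c)/2 (x(c) = -3 + (√2*√((c² - 10*c) + c))/2 = -3 + (√2*√(c² - 9*c))/2 = -3 + √2*√(c² - 9*c)/2)
x(108) + E(165, -45) = (-3 + √2*√(108*(-9 + 108))/2) + (-106 + 165) = (-3 + √2*√(108*99)/2) + 59 = (-3 + √2*√10692/2) + 59 = (-3 + √2*(18*√33)/2) + 59 = (-3 + 9*√66) + 59 = 56 + 9*√66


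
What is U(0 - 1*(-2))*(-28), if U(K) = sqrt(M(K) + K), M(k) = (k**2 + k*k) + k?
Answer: -56*sqrt(3) ≈ -96.995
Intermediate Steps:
M(k) = k + 2*k**2 (M(k) = (k**2 + k**2) + k = 2*k**2 + k = k + 2*k**2)
U(K) = sqrt(K + K*(1 + 2*K)) (U(K) = sqrt(K*(1 + 2*K) + K) = sqrt(K + K*(1 + 2*K)))
U(0 - 1*(-2))*(-28) = (sqrt(2)*sqrt((0 - 1*(-2))*(1 + (0 - 1*(-2)))))*(-28) = (sqrt(2)*sqrt((0 + 2)*(1 + (0 + 2))))*(-28) = (sqrt(2)*sqrt(2*(1 + 2)))*(-28) = (sqrt(2)*sqrt(2*3))*(-28) = (sqrt(2)*sqrt(6))*(-28) = (2*sqrt(3))*(-28) = -56*sqrt(3)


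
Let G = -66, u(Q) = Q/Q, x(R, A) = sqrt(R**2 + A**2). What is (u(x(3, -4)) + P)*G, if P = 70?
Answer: -4686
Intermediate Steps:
x(R, A) = sqrt(A**2 + R**2)
u(Q) = 1
(u(x(3, -4)) + P)*G = (1 + 70)*(-66) = 71*(-66) = -4686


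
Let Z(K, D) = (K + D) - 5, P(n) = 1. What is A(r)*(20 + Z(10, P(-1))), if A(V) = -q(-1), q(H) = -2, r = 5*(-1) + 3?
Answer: 52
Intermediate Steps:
r = -2 (r = -5 + 3 = -2)
Z(K, D) = -5 + D + K (Z(K, D) = (D + K) - 5 = -5 + D + K)
A(V) = 2 (A(V) = -1*(-2) = 2)
A(r)*(20 + Z(10, P(-1))) = 2*(20 + (-5 + 1 + 10)) = 2*(20 + 6) = 2*26 = 52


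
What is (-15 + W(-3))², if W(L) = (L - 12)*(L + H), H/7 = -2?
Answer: 57600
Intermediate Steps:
H = -14 (H = 7*(-2) = -14)
W(L) = (-14 + L)*(-12 + L) (W(L) = (L - 12)*(L - 14) = (-12 + L)*(-14 + L) = (-14 + L)*(-12 + L))
(-15 + W(-3))² = (-15 + (168 + (-3)² - 26*(-3)))² = (-15 + (168 + 9 + 78))² = (-15 + 255)² = 240² = 57600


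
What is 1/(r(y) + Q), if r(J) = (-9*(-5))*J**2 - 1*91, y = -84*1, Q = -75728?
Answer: 1/241701 ≈ 4.1373e-6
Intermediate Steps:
y = -84
r(J) = -91 + 45*J**2 (r(J) = 45*J**2 - 91 = -91 + 45*J**2)
1/(r(y) + Q) = 1/((-91 + 45*(-84)**2) - 75728) = 1/((-91 + 45*7056) - 75728) = 1/((-91 + 317520) - 75728) = 1/(317429 - 75728) = 1/241701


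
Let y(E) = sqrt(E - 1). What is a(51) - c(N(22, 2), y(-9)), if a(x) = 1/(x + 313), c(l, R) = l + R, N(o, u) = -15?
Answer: 5461/364 - I*sqrt(10) ≈ 15.003 - 3.1623*I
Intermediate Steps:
y(E) = sqrt(-1 + E)
c(l, R) = R + l
a(x) = 1/(313 + x)
a(51) - c(N(22, 2), y(-9)) = 1/(313 + 51) - (sqrt(-1 - 9) - 15) = 1/364 - (sqrt(-10) - 15) = 1/364 - (I*sqrt(10) - 15) = 1/364 - (-15 + I*sqrt(10)) = 1/364 + (15 - I*sqrt(10)) = 5461/364 - I*sqrt(10)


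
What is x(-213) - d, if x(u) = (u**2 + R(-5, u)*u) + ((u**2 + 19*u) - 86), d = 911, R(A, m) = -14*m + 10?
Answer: -551602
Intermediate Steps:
R(A, m) = 10 - 14*m
x(u) = -86 + 2*u**2 + 19*u + u*(10 - 14*u) (x(u) = (u**2 + (10 - 14*u)*u) + ((u**2 + 19*u) - 86) = (u**2 + u*(10 - 14*u)) + (-86 + u**2 + 19*u) = -86 + 2*u**2 + 19*u + u*(10 - 14*u))
x(-213) - d = (-86 - 12*(-213)**2 + 29*(-213)) - 1*911 = (-86 - 12*45369 - 6177) - 911 = (-86 - 544428 - 6177) - 911 = -550691 - 911 = -551602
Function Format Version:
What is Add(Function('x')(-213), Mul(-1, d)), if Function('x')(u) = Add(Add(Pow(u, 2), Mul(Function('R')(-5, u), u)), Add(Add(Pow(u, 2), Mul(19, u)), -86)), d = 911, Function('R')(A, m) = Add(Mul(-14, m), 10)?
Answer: -551602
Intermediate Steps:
Function('R')(A, m) = Add(10, Mul(-14, m))
Function('x')(u) = Add(-86, Mul(2, Pow(u, 2)), Mul(19, u), Mul(u, Add(10, Mul(-14, u)))) (Function('x')(u) = Add(Add(Pow(u, 2), Mul(Add(10, Mul(-14, u)), u)), Add(Add(Pow(u, 2), Mul(19, u)), -86)) = Add(Add(Pow(u, 2), Mul(u, Add(10, Mul(-14, u)))), Add(-86, Pow(u, 2), Mul(19, u))) = Add(-86, Mul(2, Pow(u, 2)), Mul(19, u), Mul(u, Add(10, Mul(-14, u)))))
Add(Function('x')(-213), Mul(-1, d)) = Add(Add(-86, Mul(-12, Pow(-213, 2)), Mul(29, -213)), Mul(-1, 911)) = Add(Add(-86, Mul(-12, 45369), -6177), -911) = Add(Add(-86, -544428, -6177), -911) = Add(-550691, -911) = -551602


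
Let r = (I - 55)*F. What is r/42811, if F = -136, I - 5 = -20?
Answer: 9520/42811 ≈ 0.22237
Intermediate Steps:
I = -15 (I = 5 - 20 = -15)
r = 9520 (r = (-15 - 55)*(-136) = -70*(-136) = 9520)
r/42811 = 9520/42811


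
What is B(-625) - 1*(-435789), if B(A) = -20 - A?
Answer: 436394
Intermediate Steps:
B(-625) - 1*(-435789) = (-20 - 1*(-625)) - 1*(-435789) = (-20 + 625) + 435789 = 605 + 435789 = 436394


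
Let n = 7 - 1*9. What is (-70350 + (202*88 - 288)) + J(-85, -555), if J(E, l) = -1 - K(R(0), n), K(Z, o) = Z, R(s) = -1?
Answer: -52862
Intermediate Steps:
n = -2 (n = 7 - 9 = -2)
J(E, l) = 0 (J(E, l) = -1 - 1*(-1) = -1 + 1 = 0)
(-70350 + (202*88 - 288)) + J(-85, -555) = (-70350 + (202*88 - 288)) + 0 = (-70350 + (17776 - 288)) + 0 = (-70350 + 17488) + 0 = -52862 + 0 = -52862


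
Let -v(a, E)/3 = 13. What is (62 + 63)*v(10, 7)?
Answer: -4875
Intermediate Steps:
v(a, E) = -39 (v(a, E) = -3*13 = -39)
(62 + 63)*v(10, 7) = (62 + 63)*(-39) = 125*(-39) = -4875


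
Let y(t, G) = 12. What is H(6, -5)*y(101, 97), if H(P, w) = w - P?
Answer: -132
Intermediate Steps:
H(6, -5)*y(101, 97) = (-5 - 1*6)*12 = (-5 - 6)*12 = -11*12 = -132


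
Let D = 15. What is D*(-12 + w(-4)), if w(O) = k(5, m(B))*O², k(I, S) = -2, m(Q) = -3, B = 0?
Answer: -660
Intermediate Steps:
w(O) = -2*O²
D*(-12 + w(-4)) = 15*(-12 - 2*(-4)²) = 15*(-12 - 2*16) = 15*(-12 - 32) = 15*(-44) = -660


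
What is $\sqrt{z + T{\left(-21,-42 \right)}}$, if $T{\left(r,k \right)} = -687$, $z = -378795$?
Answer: $i \sqrt{379482} \approx 616.02 i$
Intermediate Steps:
$\sqrt{z + T{\left(-21,-42 \right)}} = \sqrt{-378795 - 687} = \sqrt{-379482} = i \sqrt{379482}$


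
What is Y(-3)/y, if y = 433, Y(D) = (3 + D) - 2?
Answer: -2/433 ≈ -0.0046189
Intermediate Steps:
Y(D) = 1 + D
Y(-3)/y = (1 - 3)/433 = -2*1/433 = -2/433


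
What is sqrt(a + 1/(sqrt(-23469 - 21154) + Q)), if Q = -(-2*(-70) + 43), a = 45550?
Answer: sqrt((8335649 - 45550*I*sqrt(44623))/(183 - I*sqrt(44623))) ≈ 213.42 - 0.e-5*I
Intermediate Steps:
Q = -183 (Q = -(140 + 43) = -1*183 = -183)
sqrt(a + 1/(sqrt(-23469 - 21154) + Q)) = sqrt(45550 + 1/(sqrt(-23469 - 21154) - 183)) = sqrt(45550 + 1/(sqrt(-44623) - 183)) = sqrt(45550 + 1/(I*sqrt(44623) - 183)) = sqrt(45550 + 1/(-183 + I*sqrt(44623)))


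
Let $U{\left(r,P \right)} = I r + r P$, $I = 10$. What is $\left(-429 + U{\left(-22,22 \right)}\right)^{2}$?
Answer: $1283689$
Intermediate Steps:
$U{\left(r,P \right)} = 10 r + P r$ ($U{\left(r,P \right)} = 10 r + r P = 10 r + P r$)
$\left(-429 + U{\left(-22,22 \right)}\right)^{2} = \left(-429 - 22 \left(10 + 22\right)\right)^{2} = \left(-429 - 704\right)^{2} = \left(-1133\right)^{2} = 1283689$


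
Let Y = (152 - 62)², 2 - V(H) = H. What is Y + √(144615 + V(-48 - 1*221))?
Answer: 8100 + √144886 ≈ 8480.6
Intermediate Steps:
V(H) = 2 - H
Y = 8100 (Y = 90² = 8100)
Y + √(144615 + V(-48 - 1*221)) = 8100 + √(144615 + (2 - (-48 - 1*221))) = 8100 + √(144615 + (2 - (-48 - 221))) = 8100 + √(144615 + (2 - 1*(-269))) = 8100 + √(144615 + (2 + 269)) = 8100 + √(144615 + 271) = 8100 + √144886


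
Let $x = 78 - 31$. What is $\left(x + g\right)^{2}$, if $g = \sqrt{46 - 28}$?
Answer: $2227 + 282 \sqrt{2} \approx 2625.8$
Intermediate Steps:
$x = 47$
$g = 3 \sqrt{2}$ ($g = \sqrt{18} = 3 \sqrt{2} \approx 4.2426$)
$\left(x + g\right)^{2} = \left(47 + 3 \sqrt{2}\right)^{2}$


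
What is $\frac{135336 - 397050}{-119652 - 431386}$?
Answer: $\frac{130857}{275519} \approx 0.47495$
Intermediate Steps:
$\frac{135336 - 397050}{-119652 - 431386} = - \frac{261714}{-551038} = \left(-261714\right) \left(- \frac{1}{551038}\right) = \frac{130857}{275519}$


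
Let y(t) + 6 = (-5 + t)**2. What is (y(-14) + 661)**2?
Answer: 1032256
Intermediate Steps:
y(t) = -6 + (-5 + t)**2
(y(-14) + 661)**2 = ((-6 + (-5 - 14)**2) + 661)**2 = ((-6 + (-19)**2) + 661)**2 = ((-6 + 361) + 661)**2 = (355 + 661)**2 = 1016**2 = 1032256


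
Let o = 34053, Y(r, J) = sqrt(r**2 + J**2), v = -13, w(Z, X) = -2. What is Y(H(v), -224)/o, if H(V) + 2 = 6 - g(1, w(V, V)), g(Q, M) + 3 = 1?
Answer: 2*sqrt(12553)/34053 ≈ 0.0065803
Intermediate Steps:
g(Q, M) = -2 (g(Q, M) = -3 + 1 = -2)
H(V) = 6 (H(V) = -2 + (6 - 1*(-2)) = -2 + (6 + 2) = -2 + 8 = 6)
Y(r, J) = sqrt(J**2 + r**2)
Y(H(v), -224)/o = sqrt((-224)**2 + 6**2)/34053 = sqrt(50176 + 36)*(1/34053) = sqrt(50212)*(1/34053) = (2*sqrt(12553))*(1/34053) = 2*sqrt(12553)/34053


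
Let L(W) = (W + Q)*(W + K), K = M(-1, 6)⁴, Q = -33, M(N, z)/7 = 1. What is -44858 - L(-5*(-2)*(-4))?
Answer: 127495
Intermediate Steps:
M(N, z) = 7 (M(N, z) = 7*1 = 7)
K = 2401 (K = 7⁴ = 2401)
L(W) = (-33 + W)*(2401 + W) (L(W) = (W - 33)*(W + 2401) = (-33 + W)*(2401 + W))
-44858 - L(-5*(-2)*(-4)) = -44858 - (-79233 + (-5*(-2)*(-4))² + 2368*(-5*(-2)*(-4))) = -44858 - (-79233 + (10*(-4))² + 2368*(10*(-4))) = -44858 - (-79233 + (-40)² + 2368*(-40)) = -44858 - (-79233 + 1600 - 94720) = -44858 - 1*(-172353) = -44858 + 172353 = 127495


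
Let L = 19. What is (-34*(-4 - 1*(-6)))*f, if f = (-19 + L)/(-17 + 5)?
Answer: 0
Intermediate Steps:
f = 0 (f = (-19 + 19)/(-17 + 5) = 0/(-12) = 0*(-1/12) = 0)
(-34*(-4 - 1*(-6)))*f = -34*(-4 - 1*(-6))*0 = -34*(-4 + 6)*0 = -34*2*0 = -68*0 = 0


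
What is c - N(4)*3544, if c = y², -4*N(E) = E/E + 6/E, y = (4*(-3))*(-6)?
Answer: 7399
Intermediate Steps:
y = 72 (y = -12*(-6) = 72)
N(E) = -¼ - 3/(2*E) (N(E) = -(E/E + 6/E)/4 = -(1 + 6/E)/4 = -¼ - 3/(2*E))
c = 5184 (c = 72² = 5184)
c - N(4)*3544 = 5184 - (¼)*(-6 - 1*4)/4*3544 = 5184 - (¼)*(¼)*(-6 - 4)*3544 = 5184 - (¼)*(¼)*(-10)*3544 = 5184 - (-5)*3544/8 = 5184 - 1*(-2215) = 5184 + 2215 = 7399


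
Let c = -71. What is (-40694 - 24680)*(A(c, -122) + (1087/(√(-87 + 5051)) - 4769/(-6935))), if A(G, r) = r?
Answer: 2894695346/365 - 35530769*√1241/1241 ≈ 6.9221e+6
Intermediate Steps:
(-40694 - 24680)*(A(c, -122) + (1087/(√(-87 + 5051)) - 4769/(-6935))) = (-40694 - 24680)*(-122 + (1087/(√(-87 + 5051)) - 4769/(-6935))) = -65374*(-122 + (1087/(√4964) - 4769*(-1/6935))) = -65374*(-122 + (1087/((2*√1241)) + 251/365)) = -65374*(-122 + (1087*(√1241/2482) + 251/365)) = -65374*(-122 + (1087*√1241/2482 + 251/365)) = -65374*(-122 + (251/365 + 1087*√1241/2482)) = -65374*(-44279/365 + 1087*√1241/2482) = 2894695346/365 - 35530769*√1241/1241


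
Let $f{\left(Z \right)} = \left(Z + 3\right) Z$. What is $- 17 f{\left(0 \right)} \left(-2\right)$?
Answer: $0$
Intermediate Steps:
$f{\left(Z \right)} = Z \left(3 + Z\right)$ ($f{\left(Z \right)} = \left(3 + Z\right) Z = Z \left(3 + Z\right)$)
$- 17 f{\left(0 \right)} \left(-2\right) = - 17 \cdot 0 \left(3 + 0\right) \left(-2\right) = - 17 \cdot 0 \cdot 3 \left(-2\right) = \left(-17\right) 0 \left(-2\right) = 0 \left(-2\right) = 0$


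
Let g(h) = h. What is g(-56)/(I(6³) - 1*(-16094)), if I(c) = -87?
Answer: -56/16007 ≈ -0.0034985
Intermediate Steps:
g(-56)/(I(6³) - 1*(-16094)) = -56/(-87 - 1*(-16094)) = -56/(-87 + 16094) = -56/16007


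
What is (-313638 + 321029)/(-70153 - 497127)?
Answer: -7391/567280 ≈ -0.013029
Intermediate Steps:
(-313638 + 321029)/(-70153 - 497127) = 7391/(-567280) = 7391*(-1/567280) = -7391/567280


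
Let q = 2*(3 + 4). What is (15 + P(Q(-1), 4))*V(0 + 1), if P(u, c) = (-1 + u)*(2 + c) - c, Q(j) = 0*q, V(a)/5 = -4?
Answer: -100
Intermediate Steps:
V(a) = -20 (V(a) = 5*(-4) = -20)
q = 14 (q = 2*7 = 14)
Q(j) = 0 (Q(j) = 0*14 = 0)
P(u, c) = -c + (-1 + u)*(2 + c)
(15 + P(Q(-1), 4))*V(0 + 1) = (15 + (-2 - 2*4 + 2*0 + 4*0))*(-20) = (15 + (-2 - 8 + 0 + 0))*(-20) = (15 - 10)*(-20) = 5*(-20) = -100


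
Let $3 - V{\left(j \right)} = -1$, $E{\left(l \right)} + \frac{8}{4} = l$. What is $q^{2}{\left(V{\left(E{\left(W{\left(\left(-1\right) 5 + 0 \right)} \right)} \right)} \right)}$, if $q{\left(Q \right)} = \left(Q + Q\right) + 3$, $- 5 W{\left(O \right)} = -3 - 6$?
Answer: $121$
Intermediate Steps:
$W{\left(O \right)} = \frac{9}{5}$ ($W{\left(O \right)} = - \frac{-3 - 6}{5} = \left(- \frac{1}{5}\right) \left(-9\right) = \frac{9}{5}$)
$E{\left(l \right)} = -2 + l$
$V{\left(j \right)} = 4$ ($V{\left(j \right)} = 3 - -1 = 3 + 1 = 4$)
$q{\left(Q \right)} = 3 + 2 Q$ ($q{\left(Q \right)} = 2 Q + 3 = 3 + 2 Q$)
$q^{2}{\left(V{\left(E{\left(W{\left(\left(-1\right) 5 + 0 \right)} \right)} \right)} \right)} = \left(3 + 2 \cdot 4\right)^{2} = \left(3 + 8\right)^{2} = 11^{2} = 121$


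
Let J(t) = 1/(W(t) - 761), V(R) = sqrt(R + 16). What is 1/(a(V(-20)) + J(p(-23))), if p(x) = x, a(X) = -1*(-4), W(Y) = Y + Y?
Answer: 807/3227 ≈ 0.25008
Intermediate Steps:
W(Y) = 2*Y
V(R) = sqrt(16 + R)
a(X) = 4
J(t) = 1/(-761 + 2*t) (J(t) = 1/(2*t - 761) = 1/(-761 + 2*t))
1/(a(V(-20)) + J(p(-23))) = 1/(4 + 1/(-761 + 2*(-23))) = 1/(4 + 1/(-761 - 46)) = 1/(4 + 1/(-807)) = 1/(4 - 1/807) = 1/(3227/807) = 807/3227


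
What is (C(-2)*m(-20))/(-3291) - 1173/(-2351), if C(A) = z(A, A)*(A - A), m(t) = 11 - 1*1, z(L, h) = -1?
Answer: 1173/2351 ≈ 0.49894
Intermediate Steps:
m(t) = 10 (m(t) = 11 - 1 = 10)
C(A) = 0 (C(A) = -(A - A) = -1*0 = 0)
(C(-2)*m(-20))/(-3291) - 1173/(-2351) = (0*10)/(-3291) - 1173/(-2351) = 0*(-1/3291) - 1173*(-1/2351) = 0 + 1173/2351 = 1173/2351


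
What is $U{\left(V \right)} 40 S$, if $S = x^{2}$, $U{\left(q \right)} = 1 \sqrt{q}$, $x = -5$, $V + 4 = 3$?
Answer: $1000 i \approx 1000.0 i$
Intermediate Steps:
$V = -1$ ($V = -4 + 3 = -1$)
$U{\left(q \right)} = \sqrt{q}$
$S = 25$ ($S = \left(-5\right)^{2} = 25$)
$U{\left(V \right)} 40 S = \sqrt{-1} \cdot 40 \cdot 25 = i 40 \cdot 25 = 40 i 25 = 1000 i$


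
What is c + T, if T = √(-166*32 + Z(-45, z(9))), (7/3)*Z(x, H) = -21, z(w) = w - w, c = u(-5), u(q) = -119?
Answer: -119 + I*√5321 ≈ -119.0 + 72.945*I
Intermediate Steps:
c = -119
z(w) = 0
Z(x, H) = -9 (Z(x, H) = (3/7)*(-21) = -9)
T = I*√5321 (T = √(-166*32 - 9) = √(-5312 - 9) = √(-5321) = I*√5321 ≈ 72.945*I)
c + T = -119 + I*√5321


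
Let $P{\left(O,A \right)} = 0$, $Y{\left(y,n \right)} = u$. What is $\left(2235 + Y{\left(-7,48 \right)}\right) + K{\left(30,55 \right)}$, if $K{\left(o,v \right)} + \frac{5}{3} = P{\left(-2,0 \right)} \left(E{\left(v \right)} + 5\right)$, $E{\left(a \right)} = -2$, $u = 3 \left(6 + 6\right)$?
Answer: $\frac{6808}{3} \approx 2269.3$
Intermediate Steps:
$u = 36$ ($u = 3 \cdot 12 = 36$)
$Y{\left(y,n \right)} = 36$
$K{\left(o,v \right)} = - \frac{5}{3}$ ($K{\left(o,v \right)} = - \frac{5}{3} + 0 \left(-2 + 5\right) = - \frac{5}{3} + 0 \cdot 3 = - \frac{5}{3} + 0 = - \frac{5}{3}$)
$\left(2235 + Y{\left(-7,48 \right)}\right) + K{\left(30,55 \right)} = \left(2235 + 36\right) - \frac{5}{3} = 2271 - \frac{5}{3} = \frac{6808}{3}$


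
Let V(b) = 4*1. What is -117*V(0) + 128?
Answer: -340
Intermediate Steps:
V(b) = 4
-117*V(0) + 128 = -117*4 + 128 = -468 + 128 = -340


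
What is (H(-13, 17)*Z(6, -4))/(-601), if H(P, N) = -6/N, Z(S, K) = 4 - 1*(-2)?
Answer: 36/10217 ≈ 0.0035235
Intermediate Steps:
Z(S, K) = 6 (Z(S, K) = 4 + 2 = 6)
(H(-13, 17)*Z(6, -4))/(-601) = (-6/17*6)/(-601) = (-6*1/17*6)*(-1/601) = -6/17*6*(-1/601) = -36/17*(-1/601) = 36/10217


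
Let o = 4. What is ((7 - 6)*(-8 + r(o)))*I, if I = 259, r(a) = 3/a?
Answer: -7511/4 ≈ -1877.8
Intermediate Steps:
((7 - 6)*(-8 + r(o)))*I = ((7 - 6)*(-8 + 3/4))*259 = (1*(-8 + 3*(1/4)))*259 = (1*(-8 + 3/4))*259 = (1*(-29/4))*259 = -29/4*259 = -7511/4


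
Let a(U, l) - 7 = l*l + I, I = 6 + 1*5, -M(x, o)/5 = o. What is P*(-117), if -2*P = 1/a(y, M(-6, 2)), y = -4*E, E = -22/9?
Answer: 117/236 ≈ 0.49576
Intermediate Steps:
M(x, o) = -5*o
I = 11 (I = 6 + 5 = 11)
E = -22/9 (E = -22*⅑ = -22/9 ≈ -2.4444)
y = 88/9 (y = -4*(-22/9) = 88/9 ≈ 9.7778)
a(U, l) = 18 + l² (a(U, l) = 7 + (l*l + 11) = 7 + (l² + 11) = 7 + (11 + l²) = 18 + l²)
P = -1/236 (P = -1/(2*(18 + (-5*2)²)) = -1/(2*(18 + (-10)²)) = -1/(2*(18 + 100)) = -½/118 = -½*1/118 = -1/236 ≈ -0.0042373)
P*(-117) = -1/236*(-117) = 117/236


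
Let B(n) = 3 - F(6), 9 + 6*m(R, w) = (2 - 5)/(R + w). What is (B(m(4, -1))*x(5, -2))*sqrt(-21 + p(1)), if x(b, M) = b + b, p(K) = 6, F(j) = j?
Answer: -30*I*sqrt(15) ≈ -116.19*I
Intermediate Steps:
m(R, w) = -3/2 - 1/(2*(R + w)) (m(R, w) = -3/2 + ((2 - 5)/(R + w))/6 = -3/2 + (-3/(R + w))/6 = -3/2 - 1/(2*(R + w)))
B(n) = -3 (B(n) = 3 - 1*6 = 3 - 6 = -3)
x(b, M) = 2*b
(B(m(4, -1))*x(5, -2))*sqrt(-21 + p(1)) = (-6*5)*sqrt(-21 + 6) = (-3*10)*sqrt(-15) = -30*I*sqrt(15)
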